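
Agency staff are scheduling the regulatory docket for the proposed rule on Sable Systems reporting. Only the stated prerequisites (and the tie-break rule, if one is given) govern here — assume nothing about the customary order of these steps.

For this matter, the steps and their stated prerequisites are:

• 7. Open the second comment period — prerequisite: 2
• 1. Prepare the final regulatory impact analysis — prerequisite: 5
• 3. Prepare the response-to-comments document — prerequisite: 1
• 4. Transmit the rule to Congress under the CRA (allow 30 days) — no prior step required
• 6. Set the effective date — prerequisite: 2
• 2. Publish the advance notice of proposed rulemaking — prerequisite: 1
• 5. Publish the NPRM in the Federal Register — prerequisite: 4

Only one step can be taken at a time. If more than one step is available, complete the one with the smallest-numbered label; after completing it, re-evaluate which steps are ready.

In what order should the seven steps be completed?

4, 5, 1, 2, 3, 6, 7

4 has no prerequisites → 4 first.
5 is the only step now ready → 5.
1 needed 5, now all done → 1.
2 and 3 are both available; 2 has the earlier label → 2.
6 and 7 now also ready, so the ready set is {3, 6, 7}; 3 has the earlier label → 3.
Now 6 and 7 have their prerequisites met. 6 has the earlier label, so 6 next.
7 is the only step now ready → 7.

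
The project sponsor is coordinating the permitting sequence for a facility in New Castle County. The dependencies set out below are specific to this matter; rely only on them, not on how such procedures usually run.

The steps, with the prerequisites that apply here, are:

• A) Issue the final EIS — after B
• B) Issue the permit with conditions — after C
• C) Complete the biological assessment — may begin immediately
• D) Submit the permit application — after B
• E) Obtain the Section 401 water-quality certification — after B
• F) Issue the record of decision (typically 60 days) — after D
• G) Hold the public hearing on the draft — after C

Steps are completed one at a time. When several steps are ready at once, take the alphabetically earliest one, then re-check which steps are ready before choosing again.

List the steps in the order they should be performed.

C B A D E F G

C is the only step with nothing outstanding, so it goes first.
B and G are both available; B has the earlier label → B.
A, D and E now also ready, so the ready set is {A, D, E, G}; A has the earlier label → A.
D, E and G are all available; D has the earlier label → D.
E, F and G are all available; E has the earlier label → E.
F and G are both available; F has the earlier label → F.
Next only G has its prerequisites met → G.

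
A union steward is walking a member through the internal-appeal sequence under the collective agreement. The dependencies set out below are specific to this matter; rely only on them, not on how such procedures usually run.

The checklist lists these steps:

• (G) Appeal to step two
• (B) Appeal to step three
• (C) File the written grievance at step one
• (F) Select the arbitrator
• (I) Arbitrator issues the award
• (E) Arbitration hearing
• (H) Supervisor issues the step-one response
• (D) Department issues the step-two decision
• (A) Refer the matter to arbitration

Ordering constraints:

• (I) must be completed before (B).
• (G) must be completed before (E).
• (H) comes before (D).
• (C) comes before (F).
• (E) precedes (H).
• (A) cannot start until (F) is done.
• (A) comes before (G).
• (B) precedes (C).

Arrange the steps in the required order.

(I), (B), (C), (F), (A), (G), (E), (H), (D)

(I) is the only step with nothing outstanding, so it goes first.
(B) needed (I), now all done → (B).
(C) needed (B), now all done → (C).
(F) is the only step now ready → (F).
Next only (A) has its prerequisites met → (A).
That leaves (G) as the only ready step → (G).
(E) is the only step now ready → (E).
(H) needed (E), now all done → (H).
That leaves (D) as the only ready step → (D).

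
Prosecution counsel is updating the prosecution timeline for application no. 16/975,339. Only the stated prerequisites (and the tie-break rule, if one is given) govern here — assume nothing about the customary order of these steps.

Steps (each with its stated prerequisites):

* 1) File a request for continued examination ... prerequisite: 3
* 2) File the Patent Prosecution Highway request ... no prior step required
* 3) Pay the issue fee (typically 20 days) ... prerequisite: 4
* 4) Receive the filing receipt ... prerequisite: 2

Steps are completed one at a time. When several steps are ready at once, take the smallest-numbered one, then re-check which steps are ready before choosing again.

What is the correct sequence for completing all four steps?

2 has no prerequisites → 2 first.
Next only 4 has its prerequisites met → 4.
3 needed 4, now all done → 3.
Next only 1 has its prerequisites met → 1.

2, 4, 3, 1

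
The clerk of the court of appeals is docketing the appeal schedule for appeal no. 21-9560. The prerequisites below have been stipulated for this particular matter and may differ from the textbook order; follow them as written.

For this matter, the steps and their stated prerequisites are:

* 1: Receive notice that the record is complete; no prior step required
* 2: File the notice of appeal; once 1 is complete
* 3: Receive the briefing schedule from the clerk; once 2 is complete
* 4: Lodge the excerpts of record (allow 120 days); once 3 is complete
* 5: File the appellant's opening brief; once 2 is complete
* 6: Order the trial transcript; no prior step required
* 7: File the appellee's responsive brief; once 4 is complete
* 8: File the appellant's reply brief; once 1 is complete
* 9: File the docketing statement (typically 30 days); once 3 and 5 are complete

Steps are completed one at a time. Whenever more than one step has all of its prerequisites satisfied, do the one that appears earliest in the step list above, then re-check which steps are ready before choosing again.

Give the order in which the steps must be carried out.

1 and 6 have no prerequisites; 1 is listed earlier, so 1 is first.
2, 6 and 8 are all available; 2 is listed earlier → 2.
3 and 5 now also ready, so the ready set is {3, 5, 6, 8}; 3 is listed earlier → 3.
4, 5, 6 and 8 are all available; 4 is listed earlier → 4.
5, 6, 7 and 8 are all available; 5 is listed earlier → 5.
9 now also ready, so the ready set is {6, 7, 8, 9}; 6 is listed earlier → 6.
7, 8 and 9 are all available; 7 is listed earlier → 7.
Now 8 and 9 have their prerequisites met. 8 is listed earlier, so 8 next.
Next only 9 has its prerequisites met → 9.

1, 2, 3, 4, 5, 6, 7, 8, 9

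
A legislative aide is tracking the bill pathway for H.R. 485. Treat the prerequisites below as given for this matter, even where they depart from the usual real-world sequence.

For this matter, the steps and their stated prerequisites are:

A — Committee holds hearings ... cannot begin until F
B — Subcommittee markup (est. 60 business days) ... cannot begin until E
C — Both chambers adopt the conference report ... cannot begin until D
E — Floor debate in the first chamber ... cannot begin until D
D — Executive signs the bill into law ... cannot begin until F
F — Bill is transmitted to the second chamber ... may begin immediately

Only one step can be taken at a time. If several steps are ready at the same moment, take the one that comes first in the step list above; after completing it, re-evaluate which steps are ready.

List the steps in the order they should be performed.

F → A → D → C → E → B

F has no prerequisites → F first.
Ready: A and D. A is listed earlier → A.
D is the only step now ready → D.
Now C and E have their prerequisites met. C is listed earlier, so C next.
E needed D, now all done → E.
B is the only step now ready → B.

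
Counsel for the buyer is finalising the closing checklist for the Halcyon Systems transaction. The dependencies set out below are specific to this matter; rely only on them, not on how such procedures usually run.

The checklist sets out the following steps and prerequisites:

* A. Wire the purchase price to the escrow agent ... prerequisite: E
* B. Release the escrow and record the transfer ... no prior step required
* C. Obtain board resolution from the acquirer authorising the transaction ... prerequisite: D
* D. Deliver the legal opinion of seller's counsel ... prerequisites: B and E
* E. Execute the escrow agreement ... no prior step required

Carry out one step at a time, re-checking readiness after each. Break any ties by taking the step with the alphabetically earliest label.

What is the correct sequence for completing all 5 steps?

B → E → A → D → C

Nothing is required for B and E. B has the earlier label → B first.
Next only E has its prerequisites met → E.
A and D are both available; A has the earlier label → A.
D needed B and E, now all done → D.
That leaves C as the only ready step → C.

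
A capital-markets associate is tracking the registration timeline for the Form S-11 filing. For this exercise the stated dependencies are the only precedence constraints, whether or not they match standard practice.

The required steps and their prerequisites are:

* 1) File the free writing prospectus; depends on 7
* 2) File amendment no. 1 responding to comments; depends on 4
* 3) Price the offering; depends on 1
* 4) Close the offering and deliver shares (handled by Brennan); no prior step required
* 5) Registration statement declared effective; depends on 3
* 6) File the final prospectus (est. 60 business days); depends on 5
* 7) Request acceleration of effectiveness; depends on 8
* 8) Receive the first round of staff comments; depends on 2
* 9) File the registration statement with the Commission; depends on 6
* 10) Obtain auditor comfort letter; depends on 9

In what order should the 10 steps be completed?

4, 2, 8, 7, 1, 3, 5, 6, 9, 10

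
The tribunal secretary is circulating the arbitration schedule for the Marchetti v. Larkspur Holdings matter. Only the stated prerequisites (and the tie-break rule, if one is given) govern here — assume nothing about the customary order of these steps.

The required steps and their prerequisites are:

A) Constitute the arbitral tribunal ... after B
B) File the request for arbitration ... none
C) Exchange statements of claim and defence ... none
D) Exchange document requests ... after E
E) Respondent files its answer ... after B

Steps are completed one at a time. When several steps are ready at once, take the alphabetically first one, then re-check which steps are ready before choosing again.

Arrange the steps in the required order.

B and C have no prerequisites; B has the earlier label, so B is first.
A, C and E are all available; A has the earlier label → A.
Ready: C and E. C has the earlier label → C.
E is the only step now ready → E.
Next only D has its prerequisites met → D.

B A C E D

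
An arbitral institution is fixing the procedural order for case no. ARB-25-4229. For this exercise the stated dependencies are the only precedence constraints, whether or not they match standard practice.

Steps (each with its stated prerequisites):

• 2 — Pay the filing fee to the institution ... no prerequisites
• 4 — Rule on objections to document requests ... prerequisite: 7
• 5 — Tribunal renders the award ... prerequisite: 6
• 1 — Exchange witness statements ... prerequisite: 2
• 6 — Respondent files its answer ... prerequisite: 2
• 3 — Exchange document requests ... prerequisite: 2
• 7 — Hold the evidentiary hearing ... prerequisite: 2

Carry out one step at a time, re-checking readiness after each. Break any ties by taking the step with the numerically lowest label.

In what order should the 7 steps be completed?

2 is the only step with nothing outstanding, so it goes first.
1, 3, 6 and 7 are all available; 1 has the earlier label → 1.
Now 3, 6 and 7 have their prerequisites met. 3 has the earlier label, so 3 next.
6 and 7 are both available; 6 has the earlier label → 6.
5 now also ready, so the ready set is {5, 7}; 5 has the earlier label → 5.
7 is the only step now ready → 7.
4 needed 7, now all done → 4.

2 → 1 → 3 → 6 → 5 → 7 → 4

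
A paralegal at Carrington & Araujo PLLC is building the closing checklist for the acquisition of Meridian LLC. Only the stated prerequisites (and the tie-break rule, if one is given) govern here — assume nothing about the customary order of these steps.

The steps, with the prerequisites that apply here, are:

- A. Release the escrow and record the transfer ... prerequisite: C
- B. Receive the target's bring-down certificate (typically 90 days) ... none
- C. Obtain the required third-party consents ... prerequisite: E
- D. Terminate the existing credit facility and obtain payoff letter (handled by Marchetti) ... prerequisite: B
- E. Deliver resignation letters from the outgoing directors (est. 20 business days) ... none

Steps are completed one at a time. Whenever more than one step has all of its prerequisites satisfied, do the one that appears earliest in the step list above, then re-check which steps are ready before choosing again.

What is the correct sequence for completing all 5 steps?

B D E C A

Nothing is required for B and E. B is listed earlier → B first.
D now also ready, so the ready set is {D, E}; D is listed earlier → D.
That leaves E as the only ready step → E.
C needed E, now all done → C.
A needed C, now all done → A.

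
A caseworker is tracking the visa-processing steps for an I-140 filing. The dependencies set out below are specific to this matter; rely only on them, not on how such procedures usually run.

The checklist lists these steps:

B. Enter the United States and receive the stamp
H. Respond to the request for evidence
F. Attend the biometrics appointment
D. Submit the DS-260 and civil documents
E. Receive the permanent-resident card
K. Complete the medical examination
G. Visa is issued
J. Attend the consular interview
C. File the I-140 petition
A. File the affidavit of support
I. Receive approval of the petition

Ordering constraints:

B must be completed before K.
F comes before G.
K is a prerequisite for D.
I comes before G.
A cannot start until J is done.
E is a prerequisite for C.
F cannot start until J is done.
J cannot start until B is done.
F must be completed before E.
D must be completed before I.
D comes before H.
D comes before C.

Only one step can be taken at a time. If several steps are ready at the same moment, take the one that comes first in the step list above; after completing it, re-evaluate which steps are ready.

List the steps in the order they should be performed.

B has no prerequisites → B first.
Ready: K and J. K is listed earlier → K.
Ready: D and J. D is listed earlier → D.
Now H, J and I have their prerequisites met. H is listed earlier, so H next.
J and I are both available; J is listed earlier → J.
F and A now also ready, so the ready set is {F, A, I}; F is listed earlier → F.
Ready: E, A and I. E is listed earlier → E.
Ready: C, A and I. C is listed earlier → C.
Now A and I have their prerequisites met. A is listed earlier, so A next.
Next only I has its prerequisites met → I.
G needed F and I, now all done → G.

B K D H J F E C A I G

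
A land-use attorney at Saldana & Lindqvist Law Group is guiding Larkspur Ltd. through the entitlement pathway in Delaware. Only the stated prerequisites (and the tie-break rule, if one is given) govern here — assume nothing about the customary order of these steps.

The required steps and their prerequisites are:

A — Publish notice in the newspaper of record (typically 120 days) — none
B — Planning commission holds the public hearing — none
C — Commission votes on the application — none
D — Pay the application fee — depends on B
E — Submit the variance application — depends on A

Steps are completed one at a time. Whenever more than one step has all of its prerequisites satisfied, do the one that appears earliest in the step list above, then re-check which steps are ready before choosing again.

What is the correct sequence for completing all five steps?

A → B → C → D → E

A, B and C have no prerequisites; A is listed earlier, so A is first.
E now also ready, so the ready set is {B, C, E}; B is listed earlier → B.
C, D and E are all available; C is listed earlier → C.
Ready: D and E. D is listed earlier → D.
E needed A, now all done → E.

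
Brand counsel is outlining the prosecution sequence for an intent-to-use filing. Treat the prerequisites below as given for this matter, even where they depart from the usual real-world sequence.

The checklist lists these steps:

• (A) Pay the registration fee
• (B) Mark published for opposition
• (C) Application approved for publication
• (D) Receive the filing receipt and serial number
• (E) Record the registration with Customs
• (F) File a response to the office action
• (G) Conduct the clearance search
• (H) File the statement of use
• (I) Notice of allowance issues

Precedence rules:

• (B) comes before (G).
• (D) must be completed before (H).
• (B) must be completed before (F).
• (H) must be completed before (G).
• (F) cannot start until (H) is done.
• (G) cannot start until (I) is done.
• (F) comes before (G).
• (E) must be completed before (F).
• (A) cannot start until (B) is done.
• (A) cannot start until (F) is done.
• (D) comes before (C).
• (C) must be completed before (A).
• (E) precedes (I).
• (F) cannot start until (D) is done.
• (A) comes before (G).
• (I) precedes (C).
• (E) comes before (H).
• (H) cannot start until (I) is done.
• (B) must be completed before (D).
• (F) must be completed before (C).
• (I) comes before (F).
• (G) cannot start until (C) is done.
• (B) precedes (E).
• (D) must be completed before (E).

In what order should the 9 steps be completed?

(B) → (D) → (E) → (I) → (H) → (F) → (C) → (A) → (G)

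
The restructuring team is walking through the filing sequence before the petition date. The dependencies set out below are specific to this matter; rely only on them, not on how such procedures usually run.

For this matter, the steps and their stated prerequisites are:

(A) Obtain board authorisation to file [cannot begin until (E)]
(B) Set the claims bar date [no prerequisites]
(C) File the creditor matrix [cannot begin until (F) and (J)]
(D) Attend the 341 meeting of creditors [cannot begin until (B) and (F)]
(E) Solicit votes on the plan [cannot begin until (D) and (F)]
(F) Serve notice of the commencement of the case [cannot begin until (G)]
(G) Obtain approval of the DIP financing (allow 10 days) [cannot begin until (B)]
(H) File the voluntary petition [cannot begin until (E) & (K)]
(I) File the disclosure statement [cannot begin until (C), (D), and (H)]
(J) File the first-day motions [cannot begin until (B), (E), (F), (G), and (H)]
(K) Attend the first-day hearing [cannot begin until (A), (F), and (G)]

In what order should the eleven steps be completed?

(B) has no prerequisites → (B) first.
Next only (G) has its prerequisites met → (G).
That leaves (F) as the only ready step → (F).
(D) needed (B) and (F), now all done → (D).
That leaves (E) as the only ready step → (E).
(A) needed (E), now all done → (A).
(K) needed (A), (F) and (G), now all done → (K).
(H) needed (E) and (K), now all done → (H).
(J) is the only step now ready → (J).
That leaves (C) as the only ready step → (C).
Next only (I) has its prerequisites met → (I).

(B) (G) (F) (D) (E) (A) (K) (H) (J) (C) (I)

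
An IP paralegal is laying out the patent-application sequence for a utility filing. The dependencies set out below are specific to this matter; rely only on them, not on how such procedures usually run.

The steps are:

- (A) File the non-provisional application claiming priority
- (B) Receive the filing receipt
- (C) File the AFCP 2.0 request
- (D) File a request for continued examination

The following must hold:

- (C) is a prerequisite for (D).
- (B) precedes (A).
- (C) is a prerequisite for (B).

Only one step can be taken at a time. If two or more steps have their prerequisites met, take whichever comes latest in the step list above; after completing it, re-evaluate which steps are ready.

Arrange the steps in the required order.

(C) has no prerequisites → (C) first.
Now (D) and (B) have their prerequisites met. (D) is listed later, so (D) next.
That leaves (B) as the only ready step → (B).
That leaves (A) as the only ready step → (A).

(C) (D) (B) (A)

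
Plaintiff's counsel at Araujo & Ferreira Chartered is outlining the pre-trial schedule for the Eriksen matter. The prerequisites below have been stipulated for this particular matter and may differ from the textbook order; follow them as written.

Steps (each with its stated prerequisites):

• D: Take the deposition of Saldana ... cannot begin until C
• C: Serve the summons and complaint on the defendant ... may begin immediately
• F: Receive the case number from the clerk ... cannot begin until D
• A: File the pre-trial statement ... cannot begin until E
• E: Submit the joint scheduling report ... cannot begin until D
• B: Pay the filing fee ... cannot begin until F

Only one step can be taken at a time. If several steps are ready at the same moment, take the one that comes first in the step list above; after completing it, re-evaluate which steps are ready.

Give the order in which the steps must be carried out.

C, D, F, E, A, B

Only C has no prerequisites, so it is first.
That leaves D as the only ready step → D.
Ready: F and E. F is listed earlier → F.
B now also ready, so the ready set is {E, B}; E is listed earlier → E.
A now also ready, so the ready set is {A, B}; A is listed earlier → A.
B is the only step now ready → B.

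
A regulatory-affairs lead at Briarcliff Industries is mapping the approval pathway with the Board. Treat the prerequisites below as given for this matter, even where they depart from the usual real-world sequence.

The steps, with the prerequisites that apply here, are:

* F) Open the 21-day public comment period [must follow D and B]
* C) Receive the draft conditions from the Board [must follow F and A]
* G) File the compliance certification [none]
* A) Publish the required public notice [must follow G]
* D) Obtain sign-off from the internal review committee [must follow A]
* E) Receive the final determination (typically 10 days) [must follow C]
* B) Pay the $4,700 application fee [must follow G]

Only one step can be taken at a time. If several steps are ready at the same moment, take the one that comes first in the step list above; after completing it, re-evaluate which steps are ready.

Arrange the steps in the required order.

G A D B F C E

G has no prerequisites → G first.
A and B are both available; A is listed earlier → A.
D and B are both available; D is listed earlier → D.
That leaves B as the only ready step → B.
F needed D and B, now all done → F.
C needed F and A, now all done → C.
E is the only step now ready → E.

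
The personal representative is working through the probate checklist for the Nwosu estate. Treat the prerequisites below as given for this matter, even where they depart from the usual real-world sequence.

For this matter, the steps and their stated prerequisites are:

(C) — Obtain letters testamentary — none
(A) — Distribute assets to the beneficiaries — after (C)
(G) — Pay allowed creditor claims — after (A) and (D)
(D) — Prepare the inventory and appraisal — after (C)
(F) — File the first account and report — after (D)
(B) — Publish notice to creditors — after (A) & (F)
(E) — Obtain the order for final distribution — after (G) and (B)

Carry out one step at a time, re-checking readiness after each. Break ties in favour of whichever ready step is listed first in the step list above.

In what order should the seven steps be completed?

(C) (A) (D) (G) (F) (B) (E)

Only (C) has no prerequisites, so it is first.
Ready: (A) and (D). (A) is listed earlier → (A).
Next only (D) has its prerequisites met → (D).
Now (G) and (F) have their prerequisites met. (G) is listed earlier, so (G) next.
Next only (F) has its prerequisites met → (F).
(B) needed (A) and (F), now all done → (B).
(E) is the only step now ready → (E).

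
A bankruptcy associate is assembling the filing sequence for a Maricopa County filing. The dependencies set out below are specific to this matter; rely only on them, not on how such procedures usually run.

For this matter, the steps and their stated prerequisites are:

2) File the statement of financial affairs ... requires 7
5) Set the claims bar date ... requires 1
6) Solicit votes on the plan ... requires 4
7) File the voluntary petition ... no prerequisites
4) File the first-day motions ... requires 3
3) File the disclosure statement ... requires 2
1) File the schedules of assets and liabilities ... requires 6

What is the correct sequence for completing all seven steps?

7 is the only step with nothing outstanding, so it goes first.
2 needed 7, now all done → 2.
3 needed 2, now all done → 3.
Next only 4 has its prerequisites met → 4.
That leaves 6 as the only ready step → 6.
Next only 1 has its prerequisites met → 1.
That leaves 5 as the only ready step → 5.

7, 2, 3, 4, 6, 1, 5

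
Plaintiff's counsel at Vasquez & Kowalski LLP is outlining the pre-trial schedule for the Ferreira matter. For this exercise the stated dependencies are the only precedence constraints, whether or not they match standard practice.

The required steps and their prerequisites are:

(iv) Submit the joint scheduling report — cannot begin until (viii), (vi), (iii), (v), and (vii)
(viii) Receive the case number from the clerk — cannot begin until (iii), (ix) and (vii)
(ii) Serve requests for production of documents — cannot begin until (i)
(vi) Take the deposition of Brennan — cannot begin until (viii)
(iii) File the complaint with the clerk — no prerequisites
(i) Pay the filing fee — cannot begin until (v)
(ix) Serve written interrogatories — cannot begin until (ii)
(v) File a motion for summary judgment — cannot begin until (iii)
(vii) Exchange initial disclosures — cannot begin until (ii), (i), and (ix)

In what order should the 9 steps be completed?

(iii) has no prerequisites → (iii) first.
Next only (v) has its prerequisites met → (v).
(i) needed (v), now all done → (i).
(ii) is the only step now ready → (ii).
(ix) needed (ii), now all done → (ix).
(vii) needed (ii), (i) and (ix), now all done → (vii).
That leaves (viii) as the only ready step → (viii).
(vi) needed (viii), now all done → (vi).
(iv) needed (viii), (vi), (iii), (v) and (vii), now all done → (iv).

(iii) (v) (i) (ii) (ix) (vii) (viii) (vi) (iv)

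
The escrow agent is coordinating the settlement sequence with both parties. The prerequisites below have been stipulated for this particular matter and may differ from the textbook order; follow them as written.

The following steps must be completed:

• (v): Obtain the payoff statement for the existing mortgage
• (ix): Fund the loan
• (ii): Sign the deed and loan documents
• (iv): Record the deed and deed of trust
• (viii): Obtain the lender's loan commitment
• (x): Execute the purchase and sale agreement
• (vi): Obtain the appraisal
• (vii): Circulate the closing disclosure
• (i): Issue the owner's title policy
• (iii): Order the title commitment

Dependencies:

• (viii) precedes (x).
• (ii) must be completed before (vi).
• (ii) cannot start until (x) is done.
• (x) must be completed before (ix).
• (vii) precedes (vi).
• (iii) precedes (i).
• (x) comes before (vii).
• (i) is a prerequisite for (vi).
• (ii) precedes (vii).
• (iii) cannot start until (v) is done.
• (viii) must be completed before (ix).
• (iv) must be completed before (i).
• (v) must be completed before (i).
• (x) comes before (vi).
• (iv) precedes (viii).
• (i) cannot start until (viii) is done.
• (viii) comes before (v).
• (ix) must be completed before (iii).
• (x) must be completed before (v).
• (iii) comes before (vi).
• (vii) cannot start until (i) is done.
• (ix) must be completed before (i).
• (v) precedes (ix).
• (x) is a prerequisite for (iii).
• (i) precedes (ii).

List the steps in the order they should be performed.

(iv), (viii), (x), (v), (ix), (iii), (i), (ii), (vii), (vi)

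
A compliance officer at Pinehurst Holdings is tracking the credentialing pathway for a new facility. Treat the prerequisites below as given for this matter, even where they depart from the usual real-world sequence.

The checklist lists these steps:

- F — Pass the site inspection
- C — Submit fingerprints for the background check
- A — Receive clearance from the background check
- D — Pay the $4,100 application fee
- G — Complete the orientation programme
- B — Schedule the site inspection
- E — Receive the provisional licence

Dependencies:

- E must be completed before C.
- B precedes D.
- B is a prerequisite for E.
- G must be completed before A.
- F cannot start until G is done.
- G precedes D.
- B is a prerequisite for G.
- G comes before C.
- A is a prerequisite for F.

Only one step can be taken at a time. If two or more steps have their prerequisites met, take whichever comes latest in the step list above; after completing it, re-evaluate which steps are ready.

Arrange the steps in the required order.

B E G D A C F

B is the only step with nothing outstanding, so it goes first.
Now E and G have their prerequisites met. E is listed later, so E next.
Next only G has its prerequisites met → G.
Now D, A and C have their prerequisites met. D is listed later, so D next.
A and C are both available; A is listed later → A.
F now also ready, so the ready set is {C, F}; C is listed later → C.
F is the only step now ready → F.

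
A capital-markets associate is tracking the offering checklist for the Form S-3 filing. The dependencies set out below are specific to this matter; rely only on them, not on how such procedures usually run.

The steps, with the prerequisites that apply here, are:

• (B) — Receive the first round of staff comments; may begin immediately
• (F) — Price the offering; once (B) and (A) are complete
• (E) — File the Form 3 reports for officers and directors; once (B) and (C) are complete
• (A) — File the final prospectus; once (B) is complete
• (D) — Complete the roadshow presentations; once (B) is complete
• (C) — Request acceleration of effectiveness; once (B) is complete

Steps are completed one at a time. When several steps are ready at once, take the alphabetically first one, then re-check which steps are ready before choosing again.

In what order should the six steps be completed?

Only (B) has no prerequisites, so it is first.
Now (A), (C) and (D) have their prerequisites met. (A) has the earlier label, so (A) next.
(F) now also ready, so the ready set is {(C), (D), (F)}; (C) has the earlier label → (C).
(E) now also ready, so the ready set is {(D), (E), (F)}; (D) has the earlier label → (D).
Now (E) and (F) have their prerequisites met. (E) has the earlier label, so (E) next.
(F) is the only step now ready → (F).

(B), (A), (C), (D), (E), (F)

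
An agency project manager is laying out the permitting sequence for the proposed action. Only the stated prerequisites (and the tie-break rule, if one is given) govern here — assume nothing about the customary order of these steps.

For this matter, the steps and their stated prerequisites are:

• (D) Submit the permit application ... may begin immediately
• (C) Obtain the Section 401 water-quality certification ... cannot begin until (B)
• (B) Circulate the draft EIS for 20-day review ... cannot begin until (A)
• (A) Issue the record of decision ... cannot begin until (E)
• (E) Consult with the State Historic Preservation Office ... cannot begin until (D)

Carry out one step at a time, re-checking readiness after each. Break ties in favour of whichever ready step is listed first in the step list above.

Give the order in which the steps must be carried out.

(D) has no prerequisites → (D) first.
That leaves (E) as the only ready step → (E).
(A) needed (E), now all done → (A).
(B) needed (A), now all done → (B).
(C) needed (B), now all done → (C).

(D), (E), (A), (B), (C)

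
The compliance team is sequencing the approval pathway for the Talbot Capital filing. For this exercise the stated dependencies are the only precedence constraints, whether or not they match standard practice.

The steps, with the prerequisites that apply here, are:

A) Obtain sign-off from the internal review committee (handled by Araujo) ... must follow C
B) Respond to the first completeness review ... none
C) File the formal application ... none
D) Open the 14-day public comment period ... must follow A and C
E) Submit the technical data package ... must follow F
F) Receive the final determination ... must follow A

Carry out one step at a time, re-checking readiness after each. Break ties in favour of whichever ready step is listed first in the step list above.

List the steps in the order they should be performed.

B C A D F E

B and C have no prerequisites; B is listed earlier, so B is first.
Next only C has its prerequisites met → C.
A needed C, now all done → A.
Ready: D and F. D is listed earlier → D.
F needed A, now all done → F.
E is the only step now ready → E.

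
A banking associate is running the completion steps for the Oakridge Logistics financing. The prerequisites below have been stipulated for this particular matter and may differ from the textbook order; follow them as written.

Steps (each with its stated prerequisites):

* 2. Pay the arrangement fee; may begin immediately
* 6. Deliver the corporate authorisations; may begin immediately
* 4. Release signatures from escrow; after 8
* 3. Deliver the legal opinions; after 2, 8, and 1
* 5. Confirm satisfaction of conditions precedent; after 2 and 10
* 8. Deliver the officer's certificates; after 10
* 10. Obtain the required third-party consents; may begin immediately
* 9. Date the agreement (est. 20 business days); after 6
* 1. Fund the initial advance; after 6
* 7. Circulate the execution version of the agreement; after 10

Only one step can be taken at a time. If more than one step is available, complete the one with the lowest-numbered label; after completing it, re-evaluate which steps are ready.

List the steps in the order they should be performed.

Nothing is required for 2, 6 and 10. 2 has the earlier label → 2 first.
6 and 10 are both available; 6 has the earlier label → 6.
1 and 9 now also ready, so the ready set is {1, 9, 10}; 1 has the earlier label → 1.
Now 9 and 10 have their prerequisites met. 9 has the earlier label, so 9 next.
10 is the only step now ready → 10.
Ready: 5, 7 and 8. 5 has the earlier label → 5.
Ready: 7 and 8. 7 has the earlier label → 7.
8 needed 10, now all done → 8.
Ready: 3 and 4. 3 has the earlier label → 3.
4 is the only step now ready → 4.

2, 6, 1, 9, 10, 5, 7, 8, 3, 4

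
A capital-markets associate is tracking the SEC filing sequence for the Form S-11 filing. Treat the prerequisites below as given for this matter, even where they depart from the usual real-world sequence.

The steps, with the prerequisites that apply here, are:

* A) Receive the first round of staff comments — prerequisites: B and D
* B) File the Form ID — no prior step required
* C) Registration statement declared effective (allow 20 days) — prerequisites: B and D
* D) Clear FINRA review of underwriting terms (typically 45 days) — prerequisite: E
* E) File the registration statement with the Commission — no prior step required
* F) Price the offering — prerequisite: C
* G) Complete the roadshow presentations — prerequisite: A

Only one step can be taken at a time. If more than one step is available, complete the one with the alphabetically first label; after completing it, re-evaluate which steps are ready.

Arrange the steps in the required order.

B → E → D → A → C → F → G

Nothing is required for B and E. B has the earlier label → B first.
That leaves E as the only ready step → E.
D needed E, now all done → D.
Now A and C have their prerequisites met. A has the earlier label, so A next.
Ready: C and G. C has the earlier label → C.
F now also ready, so the ready set is {F, G}; F has the earlier label → F.
That leaves G as the only ready step → G.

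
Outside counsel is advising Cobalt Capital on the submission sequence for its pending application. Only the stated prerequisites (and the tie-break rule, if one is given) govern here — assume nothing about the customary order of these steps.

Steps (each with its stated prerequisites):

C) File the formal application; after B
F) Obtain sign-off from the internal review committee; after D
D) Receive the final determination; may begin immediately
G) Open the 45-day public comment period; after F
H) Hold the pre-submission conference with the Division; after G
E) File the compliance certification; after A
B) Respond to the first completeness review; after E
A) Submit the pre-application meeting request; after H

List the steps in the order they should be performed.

D is the only step with nothing outstanding, so it goes first.
F is the only step now ready → F.
G needed F, now all done → G.
H is the only step now ready → H.
A needed H, now all done → A.
E is the only step now ready → E.
B needed E, now all done → B.
C needed B, now all done → C.

D, F, G, H, A, E, B, C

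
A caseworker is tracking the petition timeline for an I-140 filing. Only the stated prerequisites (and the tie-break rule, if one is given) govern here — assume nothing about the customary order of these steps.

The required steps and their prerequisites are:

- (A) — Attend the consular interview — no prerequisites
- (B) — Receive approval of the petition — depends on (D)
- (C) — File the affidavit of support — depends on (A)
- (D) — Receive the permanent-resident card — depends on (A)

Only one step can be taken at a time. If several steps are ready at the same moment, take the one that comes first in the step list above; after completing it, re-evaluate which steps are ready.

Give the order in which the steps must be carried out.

Only (A) has no prerequisites, so it is first.
(C) and (D) are both available; (C) is listed earlier → (C).
(D) needed (A), now all done → (D).
Next only (B) has its prerequisites met → (B).

(A) → (C) → (D) → (B)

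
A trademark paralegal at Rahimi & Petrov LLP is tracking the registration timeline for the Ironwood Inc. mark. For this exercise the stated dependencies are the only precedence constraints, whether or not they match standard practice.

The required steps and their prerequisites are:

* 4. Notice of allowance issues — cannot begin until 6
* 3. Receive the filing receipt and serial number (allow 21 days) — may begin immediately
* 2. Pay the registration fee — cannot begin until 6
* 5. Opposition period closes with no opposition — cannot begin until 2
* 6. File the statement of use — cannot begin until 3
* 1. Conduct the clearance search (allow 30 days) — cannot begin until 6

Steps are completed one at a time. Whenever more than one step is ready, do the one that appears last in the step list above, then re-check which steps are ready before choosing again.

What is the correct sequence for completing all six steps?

3 is the only step with nothing outstanding, so it goes first.
That leaves 6 as the only ready step → 6.
Ready: 1, 2 and 4. 1 is listed later → 1.
Ready: 2 and 4. 2 is listed later → 2.
Ready: 5 and 4. 5 is listed later → 5.
That leaves 4 as the only ready step → 4.

3, 6, 1, 2, 5, 4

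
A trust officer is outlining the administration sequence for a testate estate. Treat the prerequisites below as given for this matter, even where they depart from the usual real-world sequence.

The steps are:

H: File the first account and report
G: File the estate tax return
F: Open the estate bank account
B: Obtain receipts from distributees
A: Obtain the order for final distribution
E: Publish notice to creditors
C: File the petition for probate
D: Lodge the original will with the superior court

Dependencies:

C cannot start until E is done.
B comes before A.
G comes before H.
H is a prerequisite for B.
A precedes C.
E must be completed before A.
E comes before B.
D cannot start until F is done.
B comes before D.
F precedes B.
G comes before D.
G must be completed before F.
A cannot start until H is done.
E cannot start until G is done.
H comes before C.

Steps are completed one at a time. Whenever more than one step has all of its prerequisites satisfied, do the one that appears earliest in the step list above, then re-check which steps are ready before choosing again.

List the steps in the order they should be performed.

G, H, F, E, B, A, C, D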